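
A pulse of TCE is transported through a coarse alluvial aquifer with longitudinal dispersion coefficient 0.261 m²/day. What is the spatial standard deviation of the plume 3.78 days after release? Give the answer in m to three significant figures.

1.40 m

Dispersive spreading gives a Gaussian with σ² = 2Dt; advection only shifts the center.
σ = √(2 × 0.261 × 3.78) = 1.40 m.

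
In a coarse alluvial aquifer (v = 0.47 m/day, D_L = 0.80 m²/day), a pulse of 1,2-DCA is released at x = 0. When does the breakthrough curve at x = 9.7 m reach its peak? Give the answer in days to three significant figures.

For the 1D instantaneous-source solution, setting ∂C/∂t = 0 at fixed x gives v²t² + 2Dt − x² = 0, so t = (√(D² + v²x²) − D)/v².
√(D² + v²x²) = √(0.80² + 0.47² × 9.7²) = 4.629; v² = 0.2209.
t = (4.629 − 0.80)/0.2209 = 17.3 days (vs. the pure-advection estimate x/v = 20.6 d).

17.3 days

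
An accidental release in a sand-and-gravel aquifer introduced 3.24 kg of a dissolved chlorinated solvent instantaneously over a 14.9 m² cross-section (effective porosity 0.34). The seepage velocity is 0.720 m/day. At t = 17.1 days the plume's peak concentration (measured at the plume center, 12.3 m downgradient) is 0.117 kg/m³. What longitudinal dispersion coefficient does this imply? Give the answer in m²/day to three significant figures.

0.139 m²/day

At the plume center C_max = M/(n_e·A·√(4πDt)), so D = M²/(4πt·(n_e·A·C_max)²).
n_e·A·C_max = 0.34 × 14.9 × 0.117 = 0.5927 kg/m.
D = 3.24²/(4π × 17.1 × 0.5927²) = 0.139 m²/day.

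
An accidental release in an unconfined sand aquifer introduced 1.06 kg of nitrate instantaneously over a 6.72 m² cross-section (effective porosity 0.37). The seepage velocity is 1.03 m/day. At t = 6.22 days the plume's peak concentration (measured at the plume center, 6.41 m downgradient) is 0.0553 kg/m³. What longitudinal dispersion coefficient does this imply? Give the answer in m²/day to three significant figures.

0.760 m²/day

At the plume center C_max = M/(n_e·A·√(4πDt)), so D = M²/(4πt·(n_e·A·C_max)²).
n_e·A·C_max = 0.37 × 6.72 × 0.0553 = 0.1375 kg/m.
D = 1.06²/(4π × 6.22 × 0.1375²) = 0.760 m²/day.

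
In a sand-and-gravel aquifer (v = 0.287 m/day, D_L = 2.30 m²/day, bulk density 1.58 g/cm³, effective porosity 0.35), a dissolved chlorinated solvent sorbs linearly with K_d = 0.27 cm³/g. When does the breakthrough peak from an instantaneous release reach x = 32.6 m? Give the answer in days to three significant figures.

198 days

Retardation factor R = 1 + ρ_b·K_d/n = 1 + 1.58 × 0.27/0.35 = 2.219.
Sorption retards both mechanisms: v_R = v/R = 0.1293 m/day, D_R = D/R = 1.037 m²/day.
Peak time from v_R²t² + 2D_R t − x² = 0: t = (√(D_R² + v_R²x²) − D_R)/v_R².
√(D_R² + v_R²x²) = √(1.037² + 0.1293² × 32.6²) = 4.341; v_R² = 0.01672.
t = (4.341 − 1.037)/0.01672 = 198 days.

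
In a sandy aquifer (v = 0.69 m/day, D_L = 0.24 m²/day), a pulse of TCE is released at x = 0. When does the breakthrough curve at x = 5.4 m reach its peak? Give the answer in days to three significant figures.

7.34 days

For the 1D instantaneous-source solution, setting ∂C/∂t = 0 at fixed x gives v²t² + 2Dt − x² = 0, so t = (√(D² + v²x²) − D)/v².
√(D² + v²x²) = √(0.24² + 0.69² × 5.4²) = 3.734; v² = 0.4761.
t = (3.734 − 0.24)/0.4761 = 7.34 days (vs. the pure-advection estimate x/v = 7.83 d).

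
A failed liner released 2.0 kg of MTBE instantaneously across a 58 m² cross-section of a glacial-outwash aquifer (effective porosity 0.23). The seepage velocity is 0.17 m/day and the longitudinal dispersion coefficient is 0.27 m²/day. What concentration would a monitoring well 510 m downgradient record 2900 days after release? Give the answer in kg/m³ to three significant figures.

For an instantaneous plane source, C(x,t) = M/(n_e·A·√(4πDt)) · exp(−(x−vt)²/(4Dt)), with n_e·A the pore (flow) area.
Plume center vt = 0.17 × 2900 = 493 m, so the well at 510 m is 17 m downgradient of the peak.
√(4πDt) = 99.19 m, giving peak height M/(n_e·A·√(4πDt)) = 2.0/(0.23 × 58 × 99.19) = 0.001511 kg/m³.
(x−vt)²/(4Dt) = (17)²/(4 × 0.27 × 2900) = 0.09227; exp(−0.09227) = 0.9119.
C = 0.001511 × 0.9119 = 0.00138 kg/m³.

0.00138 kg/m³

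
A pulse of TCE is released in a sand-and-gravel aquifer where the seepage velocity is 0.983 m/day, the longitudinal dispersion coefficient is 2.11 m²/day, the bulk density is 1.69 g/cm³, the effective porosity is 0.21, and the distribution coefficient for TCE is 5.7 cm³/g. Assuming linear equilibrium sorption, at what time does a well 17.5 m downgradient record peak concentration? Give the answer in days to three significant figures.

738 days

Retardation factor R = 1 + ρ_b·K_d/n = 1 + 1.69 × 5.7/0.21 = 46.87.
Sorption retards both mechanisms: v_R = v/R = 0.02097 m/day, D_R = D/R = 0.04502 m²/day.
Peak time from v_R²t² + 2D_R t − x² = 0: t = (√(D_R² + v_R²x²) − D_R)/v_R².
√(D_R² + v_R²x²) = √(0.04502² + 0.02097² × 17.5²) = 0.3697; v_R² = 0.0004397.
t = (0.3697 − 0.04502)/0.0004397 = 738 days.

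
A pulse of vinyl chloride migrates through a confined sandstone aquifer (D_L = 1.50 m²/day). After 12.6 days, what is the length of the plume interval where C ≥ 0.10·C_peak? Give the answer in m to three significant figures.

The plume is Gaussian with σ = √(2Dt) = √(2 × 1.50 × 12.6) = 6.148 m.
C/C_peak = exp(−Δx²/(2σ²)) = 0.10 ⇒ Δx = σ·√(−2 ln 0.10) = 6.148 × 2.146 = 13.19 m.
Width = 2Δx = 26.4 m.

26.4 m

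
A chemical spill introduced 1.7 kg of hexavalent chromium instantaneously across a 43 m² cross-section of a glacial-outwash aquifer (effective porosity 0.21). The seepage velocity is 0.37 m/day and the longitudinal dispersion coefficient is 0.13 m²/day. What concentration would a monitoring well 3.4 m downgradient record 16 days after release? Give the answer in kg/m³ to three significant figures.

For an instantaneous plane source, C(x,t) = M/(n_e·A·√(4πDt)) · exp(−(x−vt)²/(4Dt)), with n_e·A the pore (flow) area.
Plume center vt = 0.37 × 16 = 5.92 m, so the well at 3.4 m is 2.52 m upgradient of the peak.
√(4πDt) = 5.113 m, giving peak height M/(n_e·A·√(4πDt)) = 1.7/(0.21 × 43 × 5.113) = 0.03682 kg/m³.
(x−vt)²/(4Dt) = (-2.52)²/(4 × 0.13 × 16) = 0.7633; exp(−0.7633) = 0.4661.
C = 0.03682 × 0.4661 = 0.0172 kg/m³.

0.0172 kg/m³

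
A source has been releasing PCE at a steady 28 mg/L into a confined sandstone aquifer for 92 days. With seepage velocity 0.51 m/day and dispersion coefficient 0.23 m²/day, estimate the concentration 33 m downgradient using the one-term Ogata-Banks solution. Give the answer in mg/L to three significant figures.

27.5 mg/L

For a continuous step input, C/C₀ ≈ ½·erfc((x−vt)/(2√(Dt))).
vt = 0.51 × 92 = 46.92 m and 2√(Dt) = 2√(0.23 × 92) = 9.200 m.
Argument (x−vt)/(2√(Dt)) = (33 − 46.92)/9.200 = -1.513; ½·erfc(-1.513) = 0.9838.
C = 28 × 0.9838 = 27.5 mg/L.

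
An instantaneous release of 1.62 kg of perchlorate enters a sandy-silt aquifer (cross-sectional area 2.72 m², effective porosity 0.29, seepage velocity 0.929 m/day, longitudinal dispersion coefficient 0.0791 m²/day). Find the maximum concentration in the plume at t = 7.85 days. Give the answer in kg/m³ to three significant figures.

0.735 kg/m³

The peak of an instantaneous 1D plume sits at x = vt; there the Gaussian factor is 1 and C_max = M/(n_e·A·√(4πDt)), where n_e·A is the pore area the mass is dissolved in.
√(4πDt) = √(4π × 0.0791 × 7.85) = 2.793 m, so C_max = 1.62/(0.29 × 2.72 × 2.793) = 0.735 kg/m³.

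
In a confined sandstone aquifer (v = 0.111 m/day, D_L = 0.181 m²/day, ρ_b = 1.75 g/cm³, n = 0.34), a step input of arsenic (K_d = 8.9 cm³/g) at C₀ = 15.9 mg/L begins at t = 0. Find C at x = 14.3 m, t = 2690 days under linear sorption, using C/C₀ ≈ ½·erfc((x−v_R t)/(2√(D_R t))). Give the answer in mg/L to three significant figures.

0.655 mg/L

Retardation factor R = 1 + ρ_b·K_d/n = 1 + 1.75 × 8.9/0.34 = 46.81.
Sorption retards both mechanisms: v_R = v/R = 0.002371 m/day, D_R = D/R = 0.003867 m²/day.
v_R·t = 0.002371 × 2690 = 6.37799 m; 2√(D_R t) = 6.450 m; argument = (14.3 − 6.37799)/6.450 = 1.228.
C = C₀ × ½·erfc(1.228) = 15.9 × 0.04122 = 0.655 mg/L.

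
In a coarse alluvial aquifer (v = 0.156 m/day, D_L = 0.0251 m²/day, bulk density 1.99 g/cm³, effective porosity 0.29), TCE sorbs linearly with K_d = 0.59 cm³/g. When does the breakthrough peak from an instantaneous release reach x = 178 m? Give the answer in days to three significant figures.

Retardation factor R = 1 + ρ_b·K_d/n = 1 + 1.99 × 0.59/0.29 = 5.049.
Sorption retards both mechanisms: v_R = v/R = 0.03090 m/day, D_R = D/R = 0.004971 m²/day.
Peak time from v_R²t² + 2D_R t − x² = 0: t = (√(D_R² + v_R²x²) − D_R)/v_R².
√(D_R² + v_R²x²) = √(0.004971² + 0.03090² × 178²) = 5.500; v_R² = 0.0009548.
t = (5.500 − 0.004971)/0.0009548 = 5760 days.

5760 days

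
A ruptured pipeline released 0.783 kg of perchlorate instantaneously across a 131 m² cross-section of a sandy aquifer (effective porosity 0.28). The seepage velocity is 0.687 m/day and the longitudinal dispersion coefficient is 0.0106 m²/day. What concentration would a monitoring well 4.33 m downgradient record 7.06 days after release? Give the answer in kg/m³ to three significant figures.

For an instantaneous plane source, C(x,t) = M/(n_e·A·√(4πDt)) · exp(−(x−vt)²/(4Dt)), with n_e·A the pore (flow) area.
Plume center vt = 0.687 × 7.06 = 4.85022 m, so the well at 4.33 m is 0.52022 m upgradient of the peak.
√(4πDt) = 0.9698 m, giving peak height M/(n_e·A·√(4πDt)) = 0.783/(0.28 × 131 × 0.9698) = 0.02201 kg/m³.
(x−vt)²/(4Dt) = (-0.52022)²/(4 × 0.0106 × 7.06) = 0.9041; exp(−0.9041) = 0.4049.
C = 0.02201 × 0.4049 = 0.00891 kg/m³.

0.00891 kg/m³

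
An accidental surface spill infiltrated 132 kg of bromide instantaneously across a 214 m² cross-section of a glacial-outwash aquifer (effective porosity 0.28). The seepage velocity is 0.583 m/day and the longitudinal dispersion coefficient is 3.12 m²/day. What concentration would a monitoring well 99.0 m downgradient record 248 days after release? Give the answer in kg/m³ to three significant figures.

0.0114 kg/m³

For an instantaneous plane source, C(x,t) = M/(n_e·A·√(4πDt)) · exp(−(x−vt)²/(4Dt)), with n_e·A the pore (flow) area.
Plume center vt = 0.583 × 248 = 144.584 m, so the well at 99.0 m is 45.584 m upgradient of the peak.
√(4πDt) = 98.61 m, giving peak height M/(n_e·A·√(4πDt)) = 132/(0.28 × 214 × 98.61) = 0.02234 kg/m³.
(x−vt)²/(4Dt) = (-45.584)²/(4 × 3.12 × 248) = 0.6714; exp(−0.6714) = 0.5110.
C = 0.02234 × 0.5110 = 0.0114 kg/m³.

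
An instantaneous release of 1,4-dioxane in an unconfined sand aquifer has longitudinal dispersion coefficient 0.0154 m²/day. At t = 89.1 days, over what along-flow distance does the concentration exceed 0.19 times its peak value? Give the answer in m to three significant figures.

6.04 m

The plume is Gaussian with σ = √(2Dt) = √(2 × 0.0154 × 89.1) = 1.657 m.
C/C_peak = exp(−Δx²/(2σ²)) = 0.19 ⇒ Δx = σ·√(−2 ln 0.19) = 1.657 × 1.822 = 3.019 m.
Width = 2Δx = 6.04 m.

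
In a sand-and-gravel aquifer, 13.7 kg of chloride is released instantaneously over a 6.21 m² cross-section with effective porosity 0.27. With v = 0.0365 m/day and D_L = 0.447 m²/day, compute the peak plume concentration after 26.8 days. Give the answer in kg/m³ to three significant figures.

0.666 kg/m³

The peak of an instantaneous 1D plume sits at x = vt; there the Gaussian factor is 1 and C_max = M/(n_e·A·√(4πDt)), where n_e·A is the pore area the mass is dissolved in.
√(4πDt) = √(4π × 0.447 × 26.8) = 12.27 m, so C_max = 13.7/(0.27 × 6.21 × 12.27) = 0.666 kg/m³.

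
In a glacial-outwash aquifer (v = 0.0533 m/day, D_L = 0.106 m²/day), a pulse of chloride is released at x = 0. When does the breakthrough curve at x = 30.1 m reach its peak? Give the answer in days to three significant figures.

529 days

For the 1D instantaneous-source solution, setting ∂C/∂t = 0 at fixed x gives v²t² + 2Dt − x² = 0, so t = (√(D² + v²x²) − D)/v².
√(D² + v²x²) = √(0.106² + 0.0533² × 30.1²) = 1.608; v² = 0.00284089.
t = (1.608 − 0.106)/0.00284089 = 529 days (vs. the pure-advection estimate x/v = 565 d).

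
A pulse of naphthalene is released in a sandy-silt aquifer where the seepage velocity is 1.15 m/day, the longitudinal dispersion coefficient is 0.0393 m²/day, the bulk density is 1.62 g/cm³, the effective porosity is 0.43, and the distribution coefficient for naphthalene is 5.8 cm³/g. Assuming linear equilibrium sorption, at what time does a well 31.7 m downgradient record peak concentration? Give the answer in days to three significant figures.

629 days

Retardation factor R = 1 + ρ_b·K_d/n = 1 + 1.62 × 5.8/0.43 = 22.85.
Sorption retards both mechanisms: v_R = v/R = 0.05033 m/day, D_R = D/R = 0.001720 m²/day.
Peak time from v_R²t² + 2D_R t − x² = 0: t = (√(D_R² + v_R²x²) − D_R)/v_R².
√(D_R² + v_R²x²) = √(0.001720² + 0.05033² × 31.7²) = 1.595; v_R² = 0.002533.
t = (1.595 − 0.001720)/0.002533 = 629 days.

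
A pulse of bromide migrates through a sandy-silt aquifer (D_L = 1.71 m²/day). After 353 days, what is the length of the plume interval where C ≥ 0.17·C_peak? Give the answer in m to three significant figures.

The plume is Gaussian with σ = √(2Dt) = √(2 × 1.71 × 353) = 34.75 m.
C/C_peak = exp(−Δx²/(2σ²)) = 0.17 ⇒ Δx = σ·√(−2 ln 0.17) = 34.75 × 1.883 = 65.43 m.
Width = 2Δx = 131 m.

131 m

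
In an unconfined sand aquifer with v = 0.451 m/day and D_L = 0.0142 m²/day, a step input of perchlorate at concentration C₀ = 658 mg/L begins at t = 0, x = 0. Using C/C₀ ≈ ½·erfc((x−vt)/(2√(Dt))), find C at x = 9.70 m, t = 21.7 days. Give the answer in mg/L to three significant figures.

358 mg/L

For a continuous step input, C/C₀ ≈ ½·erfc((x−vt)/(2√(Dt))).
vt = 0.451 × 21.7 = 9.7867 m and 2√(Dt) = 2√(0.0142 × 21.7) = 1.110 m.
Argument (x−vt)/(2√(Dt)) = (9.70 − 9.7867)/1.110 = -0.07811; ½·erfc(-0.07811) = 0.5440.
C = 658 × 0.5440 = 358 mg/L.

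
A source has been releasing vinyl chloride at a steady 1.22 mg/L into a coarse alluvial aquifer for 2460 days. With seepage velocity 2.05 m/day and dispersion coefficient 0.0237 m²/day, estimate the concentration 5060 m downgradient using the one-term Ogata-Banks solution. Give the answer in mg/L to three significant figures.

For a continuous step input, C/C₀ ≈ ½·erfc((x−vt)/(2√(Dt))).
vt = 2.05 × 2460 = 5043 m and 2√(Dt) = 2√(0.0237 × 2460) = 15.27 m.
Argument (x−vt)/(2√(Dt)) = (5060 − 5043)/15.27 = 1.113; ½·erfc(1.113) = 0.05774.
C = 1.22 × 0.05774 = 0.0704 mg/L.

0.0704 mg/L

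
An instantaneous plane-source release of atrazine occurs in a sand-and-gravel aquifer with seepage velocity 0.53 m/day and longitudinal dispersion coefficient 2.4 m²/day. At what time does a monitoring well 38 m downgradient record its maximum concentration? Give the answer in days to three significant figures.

63.7 days

For the 1D instantaneous-source solution, setting ∂C/∂t = 0 at fixed x gives v²t² + 2Dt − x² = 0, so t = (√(D² + v²x²) − D)/v².
√(D² + v²x²) = √(2.4² + 0.53² × 38²) = 20.28; v² = 0.2809.
t = (20.28 − 2.4)/0.2809 = 63.7 days (vs. the pure-advection estimate x/v = 71.7 d).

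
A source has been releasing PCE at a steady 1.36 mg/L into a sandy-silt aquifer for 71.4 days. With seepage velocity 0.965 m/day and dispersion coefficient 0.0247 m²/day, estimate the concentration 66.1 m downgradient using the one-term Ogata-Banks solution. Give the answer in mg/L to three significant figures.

For a continuous step input, C/C₀ ≈ ½·erfc((x−vt)/(2√(Dt))).
vt = 0.965 × 71.4 = 68.901 m and 2√(Dt) = 2√(0.0247 × 71.4) = 2.656 m.
Argument (x−vt)/(2√(Dt)) = (66.1 − 68.901)/2.656 = -1.055; ½·erfc(-1.055) = 0.9321.
C = 1.36 × 0.9321 = 1.27 mg/L.

1.27 mg/L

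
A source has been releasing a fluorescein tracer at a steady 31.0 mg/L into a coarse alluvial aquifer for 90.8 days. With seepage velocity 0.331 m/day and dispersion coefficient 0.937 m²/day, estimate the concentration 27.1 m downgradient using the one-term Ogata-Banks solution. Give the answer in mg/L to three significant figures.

18.3 mg/L

For a continuous step input, C/C₀ ≈ ½·erfc((x−vt)/(2√(Dt))).
vt = 0.331 × 90.8 = 30.0548 m and 2√(Dt) = 2√(0.937 × 90.8) = 18.45 m.
Argument (x−vt)/(2√(Dt)) = (27.1 − 30.0548)/18.45 = -0.1602; ½·erfc(-0.1602) = 0.5896.
C = 31.0 × 0.5896 = 18.3 mg/L.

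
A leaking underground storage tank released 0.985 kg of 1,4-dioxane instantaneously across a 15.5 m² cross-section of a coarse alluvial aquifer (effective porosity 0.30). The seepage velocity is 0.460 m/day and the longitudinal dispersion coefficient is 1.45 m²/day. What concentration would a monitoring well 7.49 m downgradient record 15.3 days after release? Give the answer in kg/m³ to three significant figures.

For an instantaneous plane source, C(x,t) = M/(n_e·A·√(4πDt)) · exp(−(x−vt)²/(4Dt)), with n_e·A the pore (flow) area.
Plume center vt = 0.460 × 15.3 = 7.038 m, so the well at 7.49 m is 0.452 m downgradient of the peak.
√(4πDt) = 16.70 m, giving peak height M/(n_e·A·√(4πDt)) = 0.985/(0.30 × 15.5 × 16.70) = 0.01268 kg/m³.
(x−vt)²/(4Dt) = (0.452)²/(4 × 1.45 × 15.3) = 0.002302; exp(−0.002302) = 0.9977.
C = 0.01268 × 0.9977 = 0.0127 kg/m³.

0.0127 kg/m³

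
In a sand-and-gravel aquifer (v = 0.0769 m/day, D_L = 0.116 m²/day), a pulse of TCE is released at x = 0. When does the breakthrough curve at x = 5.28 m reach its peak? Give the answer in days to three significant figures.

For the 1D instantaneous-source solution, setting ∂C/∂t = 0 at fixed x gives v²t² + 2Dt − x² = 0, so t = (√(D² + v²x²) − D)/v².
√(D² + v²x²) = √(0.116² + 0.0769² × 5.28²) = 0.4223; v² = 0.00591361.
t = (0.4223 − 0.116)/0.00591361 = 51.8 days (vs. the pure-advection estimate x/v = 68.7 d).

51.8 days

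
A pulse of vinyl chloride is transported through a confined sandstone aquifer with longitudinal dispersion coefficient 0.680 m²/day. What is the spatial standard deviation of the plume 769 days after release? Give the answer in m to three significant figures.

32.3 m

Dispersive spreading gives a Gaussian with σ² = 2Dt; advection only shifts the center.
σ = √(2 × 0.680 × 769) = 32.3 m.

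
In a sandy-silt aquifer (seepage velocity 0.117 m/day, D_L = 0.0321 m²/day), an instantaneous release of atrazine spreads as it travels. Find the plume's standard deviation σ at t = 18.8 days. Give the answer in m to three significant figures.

Dispersive spreading gives a Gaussian with σ² = 2Dt; advection only shifts the center.
σ = √(2 × 0.0321 × 18.8) = 1.10 m.

1.10 m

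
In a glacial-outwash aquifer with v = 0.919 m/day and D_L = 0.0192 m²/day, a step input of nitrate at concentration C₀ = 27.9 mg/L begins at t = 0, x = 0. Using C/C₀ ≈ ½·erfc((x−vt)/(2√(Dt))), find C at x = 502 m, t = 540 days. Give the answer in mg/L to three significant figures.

For a continuous step input, C/C₀ ≈ ½·erfc((x−vt)/(2√(Dt))).
vt = 0.919 × 540 = 496.26 m and 2√(Dt) = 2√(0.0192 × 540) = 6.440 m.
Argument (x−vt)/(2√(Dt)) = (502 − 496.26)/6.440 = 0.8913; ½·erfc(0.8913) = 0.1037.
C = 27.9 × 0.1037 = 2.89 mg/L.

2.89 mg/L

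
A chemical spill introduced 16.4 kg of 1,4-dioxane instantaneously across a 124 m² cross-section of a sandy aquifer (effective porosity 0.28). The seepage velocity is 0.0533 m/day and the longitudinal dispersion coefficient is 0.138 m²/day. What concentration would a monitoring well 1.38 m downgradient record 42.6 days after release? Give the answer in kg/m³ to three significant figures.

0.0531 kg/m³

For an instantaneous plane source, C(x,t) = M/(n_e·A·√(4πDt)) · exp(−(x−vt)²/(4Dt)), with n_e·A the pore (flow) area.
Plume center vt = 0.0533 × 42.6 = 2.27058 m, so the well at 1.38 m is 0.89058 m upgradient of the peak.
√(4πDt) = 8.595 m, giving peak height M/(n_e·A·√(4πDt)) = 16.4/(0.28 × 124 × 8.595) = 0.05496 kg/m³.
(x−vt)²/(4Dt) = (-0.89058)²/(4 × 0.138 × 42.6) = 0.03373; exp(−0.03373) = 0.9668.
C = 0.05496 × 0.9668 = 0.0531 kg/m³.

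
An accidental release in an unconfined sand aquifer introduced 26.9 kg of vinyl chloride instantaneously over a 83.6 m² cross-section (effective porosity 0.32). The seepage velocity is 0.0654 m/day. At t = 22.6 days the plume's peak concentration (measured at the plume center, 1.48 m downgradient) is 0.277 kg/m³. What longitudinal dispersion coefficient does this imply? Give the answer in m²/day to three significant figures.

At the plume center C_max = M/(n_e·A·√(4πDt)), so D = M²/(4πt·(n_e·A·C_max)²).
n_e·A·C_max = 0.32 × 83.6 × 0.277 = 7.410 kg/m.
D = 26.9²/(4π × 22.6 × 7.410²) = 0.0464 m²/day.

0.0464 m²/day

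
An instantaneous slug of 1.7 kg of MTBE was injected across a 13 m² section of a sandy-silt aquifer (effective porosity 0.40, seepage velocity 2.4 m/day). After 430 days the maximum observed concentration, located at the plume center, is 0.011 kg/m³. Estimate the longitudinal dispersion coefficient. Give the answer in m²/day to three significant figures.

At the plume center C_max = M/(n_e·A·√(4πDt)), so D = M²/(4πt·(n_e·A·C_max)²).
n_e·A·C_max = 0.40 × 13 × 0.011 = 0.05720 kg/m.
D = 1.7²/(4π × 430 × 0.05720²) = 0.163 m²/day.

0.163 m²/day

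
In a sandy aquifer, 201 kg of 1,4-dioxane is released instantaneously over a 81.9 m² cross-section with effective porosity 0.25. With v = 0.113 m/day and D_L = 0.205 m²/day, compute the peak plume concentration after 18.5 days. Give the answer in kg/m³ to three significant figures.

The peak of an instantaneous 1D plume sits at x = vt; there the Gaussian factor is 1 and C_max = M/(n_e·A·√(4πDt)), where n_e·A is the pore area the mass is dissolved in.
√(4πDt) = √(4π × 0.205 × 18.5) = 6.903 m, so C_max = 201/(0.25 × 81.9 × 6.903) = 1.42 kg/m³.

1.42 kg/m³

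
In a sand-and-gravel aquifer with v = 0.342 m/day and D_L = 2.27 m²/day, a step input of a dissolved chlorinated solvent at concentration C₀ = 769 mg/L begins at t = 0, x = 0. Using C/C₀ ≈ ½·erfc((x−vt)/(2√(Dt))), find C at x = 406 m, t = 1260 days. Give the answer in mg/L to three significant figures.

484 mg/L

For a continuous step input, C/C₀ ≈ ½·erfc((x−vt)/(2√(Dt))).
vt = 0.342 × 1260 = 430.92 m and 2√(Dt) = 2√(2.27 × 1260) = 107.0 m.
Argument (x−vt)/(2√(Dt)) = (406 − 430.92)/107.0 = -0.2329; ½·erfc(-0.2329) = 0.6291.
C = 769 × 0.6291 = 484 mg/L.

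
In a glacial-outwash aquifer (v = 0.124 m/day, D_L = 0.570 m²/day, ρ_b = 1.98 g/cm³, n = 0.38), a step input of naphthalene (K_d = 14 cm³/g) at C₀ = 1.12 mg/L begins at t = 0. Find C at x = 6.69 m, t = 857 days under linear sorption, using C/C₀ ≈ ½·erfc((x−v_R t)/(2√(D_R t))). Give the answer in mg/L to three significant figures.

0.0831 mg/L

Retardation factor R = 1 + ρ_b·K_d/n = 1 + 1.98 × 14/0.38 = 73.95.
Sorption retards both mechanisms: v_R = v/R = 0.001677 m/day, D_R = D/R = 0.007708 m²/day.
v_R·t = 0.001677 × 857 = 1.437189 m; 2√(D_R t) = 5.140 m; argument = (6.69 − 1.437189)/5.140 = 1.022.
C = C₀ × ½·erfc(1.022) = 1.12 × 0.07418 = 0.0831 mg/L.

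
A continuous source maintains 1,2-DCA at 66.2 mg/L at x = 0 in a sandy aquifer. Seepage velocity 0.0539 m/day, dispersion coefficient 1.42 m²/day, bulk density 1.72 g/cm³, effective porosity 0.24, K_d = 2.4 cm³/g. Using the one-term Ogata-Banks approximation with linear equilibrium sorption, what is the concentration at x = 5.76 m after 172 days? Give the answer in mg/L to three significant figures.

Retardation factor R = 1 + ρ_b·K_d/n = 1 + 1.72 × 2.4/0.24 = 18.20.
Sorption retards both mechanisms: v_R = v/R = 0.002962 m/day, D_R = D/R = 0.07802 m²/day.
v_R·t = 0.002962 × 172 = 0.509464 m; 2√(D_R t) = 7.327 m; argument = (5.76 − 0.509464)/7.327 = 0.7166.
C = C₀ × ½·erfc(0.7166) = 66.2 × 0.1554 = 10.3 mg/L.

10.3 mg/L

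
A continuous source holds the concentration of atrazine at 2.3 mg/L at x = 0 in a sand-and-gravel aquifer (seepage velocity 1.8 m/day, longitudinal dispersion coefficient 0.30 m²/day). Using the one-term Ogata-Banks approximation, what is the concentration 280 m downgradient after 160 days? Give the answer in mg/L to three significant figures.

For a continuous step input, C/C₀ ≈ ½·erfc((x−vt)/(2√(Dt))).
vt = 1.8 × 160 = 288 m and 2√(Dt) = 2√(0.30 × 160) = 13.86 m.
Argument (x−vt)/(2√(Dt)) = (280 − 288)/13.86 = -0.5772; ½·erfc(-0.5772) = 0.7928.
C = 2.3 × 0.7928 = 1.82 mg/L.

1.82 mg/L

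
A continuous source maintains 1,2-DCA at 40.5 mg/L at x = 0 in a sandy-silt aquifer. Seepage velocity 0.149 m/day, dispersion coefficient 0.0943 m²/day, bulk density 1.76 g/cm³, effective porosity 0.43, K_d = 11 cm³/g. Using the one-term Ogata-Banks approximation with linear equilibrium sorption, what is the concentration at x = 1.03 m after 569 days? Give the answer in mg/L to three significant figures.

Retardation factor R = 1 + ρ_b·K_d/n = 1 + 1.76 × 11/0.43 = 46.02.
Sorption retards both mechanisms: v_R = v/R = 0.003238 m/day, D_R = D/R = 0.002049 m²/day.
v_R·t = 0.003238 × 569 = 1.842422 m; 2√(D_R t) = 2.160 m; argument = (1.03 − 1.842422)/2.160 = -0.3761.
C = C₀ × ½·erfc(-0.3761) = 40.5 × 0.7026 = 28.5 mg/L.

28.5 mg/L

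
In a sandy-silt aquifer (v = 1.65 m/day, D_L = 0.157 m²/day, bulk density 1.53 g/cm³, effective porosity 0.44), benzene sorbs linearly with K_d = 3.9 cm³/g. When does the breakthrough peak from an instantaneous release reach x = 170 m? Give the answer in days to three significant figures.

Retardation factor R = 1 + ρ_b·K_d/n = 1 + 1.53 × 3.9/0.44 = 14.56.
Sorption retards both mechanisms: v_R = v/R = 0.1133 m/day, D_R = D/R = 0.01078 m²/day.
Peak time from v_R²t² + 2D_R t − x² = 0: t = (√(D_R² + v_R²x²) − D_R)/v_R².
√(D_R² + v_R²x²) = √(0.01078² + 0.1133² × 170²) = 19.26; v_R² = 0.01284.
t = (19.26 − 0.01078)/0.01284 = 1500 days.

1500 days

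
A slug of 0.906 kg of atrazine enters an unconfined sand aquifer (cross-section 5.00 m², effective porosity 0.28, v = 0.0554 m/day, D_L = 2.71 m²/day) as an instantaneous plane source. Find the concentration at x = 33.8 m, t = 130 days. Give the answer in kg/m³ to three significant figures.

For an instantaneous plane source, C(x,t) = M/(n_e·A·√(4πDt)) · exp(−(x−vt)²/(4Dt)), with n_e·A the pore (flow) area.
Plume center vt = 0.0554 × 130 = 7.202 m, so the well at 33.8 m is 26.598 m downgradient of the peak.
√(4πDt) = 66.54 m, giving peak height M/(n_e·A·√(4πDt)) = 0.906/(0.28 × 5.00 × 66.54) = 0.009726 kg/m³.
(x−vt)²/(4Dt) = (26.598)²/(4 × 2.71 × 130) = 0.5020; exp(−0.5020) = 0.6053.
C = 0.009726 × 0.6053 = 0.00589 kg/m³.

0.00589 kg/m³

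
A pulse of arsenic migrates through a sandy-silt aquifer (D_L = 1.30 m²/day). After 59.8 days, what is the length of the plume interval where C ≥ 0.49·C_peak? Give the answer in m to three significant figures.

The plume is Gaussian with σ = √(2Dt) = √(2 × 1.30 × 59.8) = 12.47 m.
C/C_peak = exp(−Δx²/(2σ²)) = 0.49 ⇒ Δx = σ·√(−2 ln 0.49) = 12.47 × 1.194 = 14.89 m.
Width = 2Δx = 29.8 m.

29.8 m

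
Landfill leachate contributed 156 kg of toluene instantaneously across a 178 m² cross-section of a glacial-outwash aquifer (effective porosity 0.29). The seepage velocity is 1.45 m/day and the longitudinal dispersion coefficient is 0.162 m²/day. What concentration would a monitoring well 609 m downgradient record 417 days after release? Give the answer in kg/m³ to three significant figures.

0.0967 kg/m³

For an instantaneous plane source, C(x,t) = M/(n_e·A·√(4πDt)) · exp(−(x−vt)²/(4Dt)), with n_e·A the pore (flow) area.
Plume center vt = 1.45 × 417 = 604.65 m, so the well at 609 m is 4.35 m downgradient of the peak.
√(4πDt) = 29.14 m, giving peak height M/(n_e·A·√(4πDt)) = 156/(0.29 × 178 × 29.14) = 0.1037 kg/m³.
(x−vt)²/(4Dt) = (4.35)²/(4 × 0.162 × 417) = 0.07003; exp(−0.07003) = 0.9324.
C = 0.1037 × 0.9324 = 0.0967 kg/m³.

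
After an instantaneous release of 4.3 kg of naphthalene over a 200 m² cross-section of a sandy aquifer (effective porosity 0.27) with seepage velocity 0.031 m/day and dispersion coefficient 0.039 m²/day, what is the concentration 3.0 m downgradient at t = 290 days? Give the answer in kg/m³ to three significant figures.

For an instantaneous plane source, C(x,t) = M/(n_e·A·√(4πDt)) · exp(−(x−vt)²/(4Dt)), with n_e·A the pore (flow) area.
Plume center vt = 0.031 × 290 = 8.99 m, so the well at 3.0 m is 5.99 m upgradient of the peak.
√(4πDt) = 11.92 m, giving peak height M/(n_e·A·√(4πDt)) = 4.3/(0.27 × 200 × 11.92) = 0.006680 kg/m³.
(x−vt)²/(4Dt) = (-5.99)²/(4 × 0.039 × 290) = 0.7931; exp(−0.7931) = 0.4524.
C = 0.006680 × 0.4524 = 0.00302 kg/m³.

0.00302 kg/m³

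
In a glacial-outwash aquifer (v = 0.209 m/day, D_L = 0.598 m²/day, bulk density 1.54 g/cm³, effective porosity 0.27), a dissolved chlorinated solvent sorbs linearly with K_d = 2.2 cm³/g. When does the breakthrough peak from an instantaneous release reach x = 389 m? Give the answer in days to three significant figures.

Retardation factor R = 1 + ρ_b·K_d/n = 1 + 1.54 × 2.2/0.27 = 13.55.
Sorption retards both mechanisms: v_R = v/R = 0.01542 m/day, D_R = D/R = 0.04413 m²/day.
Peak time from v_R²t² + 2D_R t − x² = 0: t = (√(D_R² + v_R²x²) − D_R)/v_R².
√(D_R² + v_R²x²) = √(0.04413² + 0.01542² × 389²) = 5.999; v_R² = 0.0002378.
t = (5.999 − 0.04413)/0.0002378 = 25000 days.

25000 days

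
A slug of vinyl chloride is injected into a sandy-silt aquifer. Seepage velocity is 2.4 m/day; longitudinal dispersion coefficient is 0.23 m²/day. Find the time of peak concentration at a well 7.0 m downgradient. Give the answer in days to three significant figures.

2.88 days

For the 1D instantaneous-source solution, setting ∂C/∂t = 0 at fixed x gives v²t² + 2Dt − x² = 0, so t = (√(D² + v²x²) − D)/v².
√(D² + v²x²) = √(0.23² + 2.4² × 7.0²) = 16.80; v² = 5.76.
t = (16.80 − 0.23)/5.76 = 2.88 days (vs. the pure-advection estimate x/v = 2.92 d).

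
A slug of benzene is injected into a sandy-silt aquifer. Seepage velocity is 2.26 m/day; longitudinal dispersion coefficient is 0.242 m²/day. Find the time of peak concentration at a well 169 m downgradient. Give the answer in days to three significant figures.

For the 1D instantaneous-source solution, setting ∂C/∂t = 0 at fixed x gives v²t² + 2Dt − x² = 0, so t = (√(D² + v²x²) − D)/v².
√(D² + v²x²) = √(0.242² + 2.26² × 169²) = 381.9; v² = 5.1076.
t = (381.9 − 0.242)/5.1076 = 74.7 days (vs. the pure-advection estimate x/v = 74.8 d).

74.7 days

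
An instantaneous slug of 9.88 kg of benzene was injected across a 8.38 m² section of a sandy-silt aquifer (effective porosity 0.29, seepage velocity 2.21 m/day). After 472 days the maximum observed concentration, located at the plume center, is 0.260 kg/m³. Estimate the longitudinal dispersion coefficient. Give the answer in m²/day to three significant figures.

0.0412 m²/day

At the plume center C_max = M/(n_e·A·√(4πDt)), so D = M²/(4πt·(n_e·A·C_max)²).
n_e·A·C_max = 0.29 × 8.38 × 0.260 = 0.6319 kg/m.
D = 9.88²/(4π × 472 × 0.6319²) = 0.0412 m²/day.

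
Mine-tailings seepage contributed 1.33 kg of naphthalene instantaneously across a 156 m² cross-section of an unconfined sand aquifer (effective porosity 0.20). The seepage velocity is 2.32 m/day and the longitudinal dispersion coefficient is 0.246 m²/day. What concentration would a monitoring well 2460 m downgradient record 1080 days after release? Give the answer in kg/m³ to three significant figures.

For an instantaneous plane source, C(x,t) = M/(n_e·A·√(4πDt)) · exp(−(x−vt)²/(4Dt)), with n_e·A the pore (flow) area.
Plume center vt = 2.32 × 1080 = 2505.6 m, so the well at 2460 m is 45.6 m upgradient of the peak.
√(4πDt) = 57.78 m, giving peak height M/(n_e·A·√(4πDt)) = 1.33/(0.20 × 156 × 57.78) = 0.0007378 kg/m³.
(x−vt)²/(4Dt) = (-45.6)²/(4 × 0.246 × 1080) = 1.957; exp(−1.957) = 0.1413.
C = 0.0007378 × 0.1413 = 0.000104 kg/m³.

0.000104 kg/m³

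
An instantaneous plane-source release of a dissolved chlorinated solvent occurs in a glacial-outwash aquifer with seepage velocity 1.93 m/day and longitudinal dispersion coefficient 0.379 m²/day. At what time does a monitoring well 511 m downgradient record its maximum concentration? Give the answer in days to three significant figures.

For the 1D instantaneous-source solution, setting ∂C/∂t = 0 at fixed x gives v²t² + 2Dt − x² = 0, so t = (√(D² + v²x²) − D)/v².
√(D² + v²x²) = √(0.379² + 1.93² × 511²) = 986.2; v² = 3.7249.
t = (986.2 − 0.379)/3.7249 = 265 days (vs. the pure-advection estimate x/v = 265 d).

265 days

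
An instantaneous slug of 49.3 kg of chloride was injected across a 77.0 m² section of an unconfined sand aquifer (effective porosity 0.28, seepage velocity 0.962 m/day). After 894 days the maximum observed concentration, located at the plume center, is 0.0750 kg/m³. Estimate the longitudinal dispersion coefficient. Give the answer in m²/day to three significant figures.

At the plume center C_max = M/(n_e·A·√(4πDt)), so D = M²/(4πt·(n_e·A·C_max)²).
n_e·A·C_max = 0.28 × 77.0 × 0.0750 = 1.617 kg/m.
D = 49.3²/(4π × 894 × 1.617²) = 0.0827 m²/day.

0.0827 m²/day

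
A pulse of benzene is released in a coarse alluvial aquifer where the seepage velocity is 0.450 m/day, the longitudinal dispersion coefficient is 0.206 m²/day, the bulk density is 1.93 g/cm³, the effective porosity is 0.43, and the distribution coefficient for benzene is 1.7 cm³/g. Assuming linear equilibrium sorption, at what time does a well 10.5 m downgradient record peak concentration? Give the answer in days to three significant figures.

193 days

Retardation factor R = 1 + ρ_b·K_d/n = 1 + 1.93 × 1.7/0.43 = 8.630.
Sorption retards both mechanisms: v_R = v/R = 0.05214 m/day, D_R = D/R = 0.02387 m²/day.
Peak time from v_R²t² + 2D_R t − x² = 0: t = (√(D_R² + v_R²x²) − D_R)/v_R².
√(D_R² + v_R²x²) = √(0.02387² + 0.05214² × 10.5²) = 0.5480; v_R² = 0.002719.
t = (0.5480 − 0.02387)/0.002719 = 193 days.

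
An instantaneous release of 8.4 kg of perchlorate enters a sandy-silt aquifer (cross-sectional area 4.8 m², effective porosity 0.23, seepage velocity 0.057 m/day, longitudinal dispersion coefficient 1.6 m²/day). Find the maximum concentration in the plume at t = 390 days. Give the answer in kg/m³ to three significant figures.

The peak of an instantaneous 1D plume sits at x = vt; there the Gaussian factor is 1 and C_max = M/(n_e·A·√(4πDt)), where n_e·A is the pore area the mass is dissolved in.
√(4πDt) = √(4π × 1.6 × 390) = 88.55 m, so C_max = 8.4/(0.23 × 4.8 × 88.55) = 0.0859 kg/m³.

0.0859 kg/m³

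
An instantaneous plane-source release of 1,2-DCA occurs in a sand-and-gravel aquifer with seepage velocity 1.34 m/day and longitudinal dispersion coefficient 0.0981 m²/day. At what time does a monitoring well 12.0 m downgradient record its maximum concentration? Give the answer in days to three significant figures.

8.90 days

For the 1D instantaneous-source solution, setting ∂C/∂t = 0 at fixed x gives v²t² + 2Dt − x² = 0, so t = (√(D² + v²x²) − D)/v².
√(D² + v²x²) = √(0.0981² + 1.34² × 12.0²) = 16.08; v² = 1.7956.
t = (16.08 − 0.0981)/1.7956 = 8.90 days (vs. the pure-advection estimate x/v = 8.96 d).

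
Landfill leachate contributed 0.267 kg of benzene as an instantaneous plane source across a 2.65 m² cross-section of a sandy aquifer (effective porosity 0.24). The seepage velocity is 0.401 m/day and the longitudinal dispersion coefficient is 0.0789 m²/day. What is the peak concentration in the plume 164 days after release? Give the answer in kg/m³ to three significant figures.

0.0329 kg/m³

The peak of an instantaneous 1D plume sits at x = vt; there the Gaussian factor is 1 and C_max = M/(n_e·A·√(4πDt)), where n_e·A is the pore area the mass is dissolved in.
√(4πDt) = √(4π × 0.0789 × 164) = 12.75 m, so C_max = 0.267/(0.24 × 2.65 × 12.75) = 0.0329 kg/m³.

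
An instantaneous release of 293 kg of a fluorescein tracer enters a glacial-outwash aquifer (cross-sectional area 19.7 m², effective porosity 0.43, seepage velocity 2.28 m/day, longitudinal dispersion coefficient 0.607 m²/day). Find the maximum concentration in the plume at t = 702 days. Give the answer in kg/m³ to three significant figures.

The peak of an instantaneous 1D plume sits at x = vt; there the Gaussian factor is 1 and C_max = M/(n_e·A·√(4πDt)), where n_e·A is the pore area the mass is dissolved in.
√(4πDt) = √(4π × 0.607 × 702) = 73.18 m, so C_max = 293/(0.43 × 19.7 × 73.18) = 0.473 kg/m³.

0.473 kg/m³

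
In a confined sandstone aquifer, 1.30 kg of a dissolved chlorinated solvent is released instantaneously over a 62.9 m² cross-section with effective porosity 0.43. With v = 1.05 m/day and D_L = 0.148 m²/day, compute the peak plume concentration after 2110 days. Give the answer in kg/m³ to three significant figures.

0.000767 kg/m³

The peak of an instantaneous 1D plume sits at x = vt; there the Gaussian factor is 1 and C_max = M/(n_e·A·√(4πDt)), where n_e·A is the pore area the mass is dissolved in.
√(4πDt) = √(4π × 0.148 × 2110) = 62.64 m, so C_max = 1.30/(0.43 × 62.9 × 62.64) = 0.000767 kg/m³.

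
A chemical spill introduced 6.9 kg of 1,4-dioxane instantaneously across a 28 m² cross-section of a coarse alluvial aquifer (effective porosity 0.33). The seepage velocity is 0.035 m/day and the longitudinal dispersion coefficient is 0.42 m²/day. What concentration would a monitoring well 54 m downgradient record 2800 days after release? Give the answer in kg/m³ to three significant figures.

For an instantaneous plane source, C(x,t) = M/(n_e·A·√(4πDt)) · exp(−(x−vt)²/(4Dt)), with n_e·A the pore (flow) area.
Plume center vt = 0.035 × 2800 = 98 m, so the well at 54 m is 44 m upgradient of the peak.
√(4πDt) = 121.6 m, giving peak height M/(n_e·A·√(4πDt)) = 6.9/(0.33 × 28 × 121.6) = 0.006141 kg/m³.
(x−vt)²/(4Dt) = (-44)²/(4 × 0.42 × 2800) = 0.4116; exp(−0.4116) = 0.6626.
C = 0.006141 × 0.6626 = 0.00407 kg/m³.

0.00407 kg/m³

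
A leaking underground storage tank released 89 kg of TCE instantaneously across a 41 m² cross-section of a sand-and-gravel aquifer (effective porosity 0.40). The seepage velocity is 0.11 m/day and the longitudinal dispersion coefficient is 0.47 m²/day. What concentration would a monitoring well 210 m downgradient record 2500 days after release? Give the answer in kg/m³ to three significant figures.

For an instantaneous plane source, C(x,t) = M/(n_e·A·√(4πDt)) · exp(−(x−vt)²/(4Dt)), with n_e·A the pore (flow) area.
Plume center vt = 0.11 × 2500 = 275 m, so the well at 210 m is 65 m upgradient of the peak.
√(4πDt) = 121.5 m, giving peak height M/(n_e·A·√(4πDt)) = 89/(0.40 × 41 × 121.5) = 0.04467 kg/m³.
(x−vt)²/(4Dt) = (-65)²/(4 × 0.47 × 2500) = 0.8989; exp(−0.8989) = 0.4070.
C = 0.04467 × 0.4070 = 0.0182 kg/m³.

0.0182 kg/m³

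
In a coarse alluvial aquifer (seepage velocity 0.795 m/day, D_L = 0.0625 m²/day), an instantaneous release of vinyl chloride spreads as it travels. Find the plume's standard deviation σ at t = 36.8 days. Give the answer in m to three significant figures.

Dispersive spreading gives a Gaussian with σ² = 2Dt; advection only shifts the center.
σ = √(2 × 0.0625 × 36.8) = 2.14 m.

2.14 m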